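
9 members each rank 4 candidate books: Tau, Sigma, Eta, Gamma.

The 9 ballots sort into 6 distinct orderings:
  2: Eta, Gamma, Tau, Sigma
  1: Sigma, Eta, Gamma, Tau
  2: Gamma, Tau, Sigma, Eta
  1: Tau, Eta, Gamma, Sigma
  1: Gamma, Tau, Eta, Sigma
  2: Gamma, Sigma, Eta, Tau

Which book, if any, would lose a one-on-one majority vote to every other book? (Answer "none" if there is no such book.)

none

Pairwise majorities:
Tau vs Sigma: Tau, 6–3.
Tau vs Eta: Tau preferred on 2+1+1 = 4 ballots; Eta wins 5–4.
Tau vs Gamma: Gamma wins 8–1.
Sigma vs Eta: Sigma is ranked higher on 1+2+2 = 5 ballots, Eta on 4. Sigma wins 5–4.
Sigma vs Gamma: Gamma, 8–1.
Eta vs Gamma: Eta preferred on 2+1+1 = 4 ballots; Gamma wins 5–4.
No book is winless: Tau beats Sigma; Sigma beats Eta; Eta beats Tau; Gamma beats Tau. There is no Condorcet loser.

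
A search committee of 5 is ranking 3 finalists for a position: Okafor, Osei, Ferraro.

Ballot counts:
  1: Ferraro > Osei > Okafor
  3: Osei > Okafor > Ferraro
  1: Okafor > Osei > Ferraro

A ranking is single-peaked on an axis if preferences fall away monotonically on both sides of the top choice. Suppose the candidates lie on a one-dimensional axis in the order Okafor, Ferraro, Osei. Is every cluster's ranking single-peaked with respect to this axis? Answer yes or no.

Axis positions: Okafor=1, Ferraro=2, Osei=3.
Cluster 1 (peak Ferraro at position 2): ranking walks positions 2-3-1, expanding outward from the peak — single-peaked.
Cluster 2: ranking walks positions 3-1-2; Okafor is ranked above Ferraro even though Ferraro lies between Okafor and the peak Osei on the axis — preferences dip and rise again. Not single-peaked.
Cluster 3: ranking walks positions 1-3-2; Osei is ranked above Ferraro even though Ferraro lies between Osei and the peak Okafor on the axis — preferences dip and rise again. Not single-peaked.
Cluster 2 violates single-peakedness, so the profile is not single-peaked on this axis.

no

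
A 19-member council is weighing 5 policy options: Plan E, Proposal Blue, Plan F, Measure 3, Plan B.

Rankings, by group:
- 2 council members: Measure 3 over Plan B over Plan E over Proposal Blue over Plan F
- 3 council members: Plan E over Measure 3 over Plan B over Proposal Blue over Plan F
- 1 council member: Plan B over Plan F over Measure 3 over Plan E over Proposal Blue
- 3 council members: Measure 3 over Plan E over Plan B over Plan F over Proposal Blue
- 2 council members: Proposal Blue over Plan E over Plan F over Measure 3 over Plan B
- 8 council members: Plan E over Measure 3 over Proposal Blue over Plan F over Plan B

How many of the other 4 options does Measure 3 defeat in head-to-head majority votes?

Measure 3 against each rival (19 council members):
Measure 3–Plan E: Plan E 13–6.
Measure 3 vs Proposal Blue: Measure 3 is ranked higher on 2+3+1+3+8 = 17 ballots, Proposal Blue on 2. Measure 3 wins 17–2.
Measure 3 vs Plan F: Measure 3 wins 16–3.
Measure 3 vs Plan B: 18 to 1, Measure 3.
Measure 3 beats Proposal Blue, Plan F, Plan B; loses to Plan E — 3 pairwise wins.

3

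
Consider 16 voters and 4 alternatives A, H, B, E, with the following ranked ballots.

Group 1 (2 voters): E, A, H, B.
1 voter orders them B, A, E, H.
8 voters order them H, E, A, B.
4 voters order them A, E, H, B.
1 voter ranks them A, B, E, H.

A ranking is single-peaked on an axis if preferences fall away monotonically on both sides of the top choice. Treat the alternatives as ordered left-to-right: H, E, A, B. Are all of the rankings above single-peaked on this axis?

Axis positions: H=1, E=2, A=3, B=4.
Group 1 (peak E at position 2): ranking walks positions 2-3-1-4, expanding outward from the peak — single-peaked.
Group 2 (peak B at position 4): ranking walks positions 4-3-2-1, expanding outward from the peak — single-peaked.
Group 3 (peak H at position 1): ranking walks positions 1-2-3-4, expanding outward from the peak — single-peaked.
Group 4 (peak A at position 3): ranking walks positions 3-2-1-4, expanding outward from the peak — single-peaked.
Group 5 (peak A at position 3): ranking walks positions 3-4-2-1, expanding outward from the peak — single-peaked.
Every ranking is single-peaked on this axis.

yes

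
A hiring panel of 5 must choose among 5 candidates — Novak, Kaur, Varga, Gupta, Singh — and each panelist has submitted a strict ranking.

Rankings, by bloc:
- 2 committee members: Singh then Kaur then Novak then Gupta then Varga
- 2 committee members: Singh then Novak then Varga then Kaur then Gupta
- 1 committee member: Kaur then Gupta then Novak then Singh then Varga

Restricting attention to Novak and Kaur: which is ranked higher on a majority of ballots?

Kaur

Ballots ranking Novak above Kaur: 2.
Ballots ranking Kaur above Novak: 5 − 2 = 3.
Kaur wins the head-to-head 3–2.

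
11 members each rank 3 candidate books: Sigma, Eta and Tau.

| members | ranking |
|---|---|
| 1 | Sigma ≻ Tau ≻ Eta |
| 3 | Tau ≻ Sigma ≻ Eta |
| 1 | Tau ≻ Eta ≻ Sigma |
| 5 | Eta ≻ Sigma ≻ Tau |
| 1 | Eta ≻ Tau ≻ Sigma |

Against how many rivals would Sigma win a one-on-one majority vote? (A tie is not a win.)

Sigma against each rival (11 members):
Sigma–Eta: Eta 7–4.
Sigma vs Tau: Sigma wins 6–5.
Sigma beats Tau; loses to Eta — 1 pairwise win.

1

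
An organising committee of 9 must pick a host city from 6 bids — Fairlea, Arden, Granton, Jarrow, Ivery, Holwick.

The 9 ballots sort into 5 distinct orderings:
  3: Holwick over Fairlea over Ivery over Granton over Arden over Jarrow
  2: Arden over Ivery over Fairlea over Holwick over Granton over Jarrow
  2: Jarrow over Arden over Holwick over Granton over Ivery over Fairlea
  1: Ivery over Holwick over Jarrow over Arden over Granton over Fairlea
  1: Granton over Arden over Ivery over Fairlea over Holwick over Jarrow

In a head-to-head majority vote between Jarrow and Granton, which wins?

Ballots ranking Jarrow above Granton: 2 + 1 = 3.
Ballots ranking Granton above Jarrow: 9 − 3 = 6.
Granton wins the head-to-head 6–3.

Granton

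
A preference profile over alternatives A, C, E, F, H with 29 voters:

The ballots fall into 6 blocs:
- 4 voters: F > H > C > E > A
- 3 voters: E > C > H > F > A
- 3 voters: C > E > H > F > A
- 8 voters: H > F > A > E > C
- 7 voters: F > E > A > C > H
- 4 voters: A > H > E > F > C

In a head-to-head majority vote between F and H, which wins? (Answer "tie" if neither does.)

Ballots ranking F above H: 4 + 7 = 11.
Ballots ranking H above F: 29 − 11 = 18.
H wins the head-to-head 18–11.

H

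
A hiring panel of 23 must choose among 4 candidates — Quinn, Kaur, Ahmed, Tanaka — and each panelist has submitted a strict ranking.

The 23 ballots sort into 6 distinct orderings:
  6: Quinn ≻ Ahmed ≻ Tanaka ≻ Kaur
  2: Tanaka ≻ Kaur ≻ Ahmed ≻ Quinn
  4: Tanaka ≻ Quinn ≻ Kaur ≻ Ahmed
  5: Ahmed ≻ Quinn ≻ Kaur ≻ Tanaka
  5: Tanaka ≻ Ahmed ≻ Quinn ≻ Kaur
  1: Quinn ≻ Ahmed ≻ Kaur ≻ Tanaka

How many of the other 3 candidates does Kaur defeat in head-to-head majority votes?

Kaur against each rival (23 committee members):
Kaur vs Quinn: 2 for Kaur, 21 for Quinn — Quinn by 21–2.
Kaur vs Ahmed: Ahmed, 17–6.
Kaur vs Tanaka: Tanaka wins 17–6.
Kaur beats no one; loses to Quinn, Ahmed, Tanaka — 0 pairwise wins.

0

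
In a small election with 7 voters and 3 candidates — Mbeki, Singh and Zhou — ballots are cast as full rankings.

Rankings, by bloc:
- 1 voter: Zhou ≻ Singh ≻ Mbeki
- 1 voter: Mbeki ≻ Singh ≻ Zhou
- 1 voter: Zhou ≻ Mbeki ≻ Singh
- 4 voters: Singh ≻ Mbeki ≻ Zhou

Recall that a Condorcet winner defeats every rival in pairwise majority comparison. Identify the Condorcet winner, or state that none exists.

Head-to-head results (7 voters):
Mbeki vs Singh: Mbeki preferred on 1+1 = 2 ballots; Singh wins 5–2.
Mbeki vs Zhou: 5 to 2, Mbeki.
Singh vs Zhou: Singh is ranked higher on 1+4 = 5 ballots, Zhou on 2. Singh wins 5–2.
Singh wins every pairwise contest, so Singh is the Condorcet winner.

Singh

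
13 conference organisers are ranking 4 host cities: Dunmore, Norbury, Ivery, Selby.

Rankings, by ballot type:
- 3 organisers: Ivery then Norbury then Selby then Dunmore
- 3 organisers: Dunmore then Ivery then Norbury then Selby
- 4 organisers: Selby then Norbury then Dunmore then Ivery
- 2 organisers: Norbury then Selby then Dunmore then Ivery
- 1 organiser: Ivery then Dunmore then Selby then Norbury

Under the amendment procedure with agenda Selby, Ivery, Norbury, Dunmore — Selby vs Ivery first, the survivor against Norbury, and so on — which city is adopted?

Dunmore

Round 1: Selby vs Ivery — 6–7, Ivery advances.
Round 2: Ivery vs Norbury — 7–6, Ivery advances.
Round 3: Ivery vs Dunmore — 4–9, Dunmore advances.
The agenda winner is Dunmore.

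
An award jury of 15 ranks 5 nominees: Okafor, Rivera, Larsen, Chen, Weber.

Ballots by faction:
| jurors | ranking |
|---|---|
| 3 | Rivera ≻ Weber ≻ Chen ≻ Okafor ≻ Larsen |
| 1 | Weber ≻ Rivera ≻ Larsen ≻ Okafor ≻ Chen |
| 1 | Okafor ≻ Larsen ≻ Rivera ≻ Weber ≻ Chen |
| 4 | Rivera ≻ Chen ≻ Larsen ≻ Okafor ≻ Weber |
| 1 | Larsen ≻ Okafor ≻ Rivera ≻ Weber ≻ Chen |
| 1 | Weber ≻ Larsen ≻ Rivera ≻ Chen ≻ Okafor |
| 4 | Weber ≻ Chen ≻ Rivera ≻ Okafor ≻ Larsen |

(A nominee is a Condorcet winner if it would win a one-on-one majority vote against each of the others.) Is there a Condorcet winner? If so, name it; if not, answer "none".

Pairwise majorities:
Okafor vs Rivera: Rivera, 13–2.
Okafor vs Larsen: Okafor wins 8–7.
Okafor vs Chen: Chen, 12–3.
Okafor vs Weber: Weber wins 9–6.
Rivera vs Larsen: Rivera wins 12–3.
Rivera vs Chen: Rivera, 11–4.
Rivera vs Weber: Rivera, 9–6.
Larsen vs Chen: Chen wins 11–4.
Larsen vs Weber: Weber wins 9–6.
Chen vs Weber: Weber wins 11–4.
Rivera beats each of Okafor, Larsen, Chen, Weber — Rivera is the Condorcet winner.

Rivera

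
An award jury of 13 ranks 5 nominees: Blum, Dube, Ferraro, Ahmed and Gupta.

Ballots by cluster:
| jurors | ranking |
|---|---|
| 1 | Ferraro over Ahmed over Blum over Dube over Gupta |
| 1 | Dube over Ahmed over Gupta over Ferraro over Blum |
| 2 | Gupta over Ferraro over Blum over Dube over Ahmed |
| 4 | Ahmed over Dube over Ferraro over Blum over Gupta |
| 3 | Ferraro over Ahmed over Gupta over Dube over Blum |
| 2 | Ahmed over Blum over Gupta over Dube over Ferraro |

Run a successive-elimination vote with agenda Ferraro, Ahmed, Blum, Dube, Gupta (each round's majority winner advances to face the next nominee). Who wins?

Ahmed

Round 1: Ferraro vs Ahmed — 6–7, Ahmed advances.
Round 2: Ahmed vs Blum — 11–2, Ahmed advances.
Round 3: Ahmed vs Dube — 10–3, Ahmed advances.
Round 4: Ahmed vs Gupta — 11–2, Ahmed advances.
Ahmed survives the agenda.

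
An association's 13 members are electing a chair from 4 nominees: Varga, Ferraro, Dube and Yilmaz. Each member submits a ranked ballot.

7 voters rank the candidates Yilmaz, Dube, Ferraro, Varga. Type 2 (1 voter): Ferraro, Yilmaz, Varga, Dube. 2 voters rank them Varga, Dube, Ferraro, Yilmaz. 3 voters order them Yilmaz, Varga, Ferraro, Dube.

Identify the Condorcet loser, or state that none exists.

Varga

Pairwise majorities:
Varga vs Ferraro: Varga preferred on 2+3 = 5 ballots; Ferraro wins 8–5.
Varga vs Dube: Dube wins 7–6.
Varga vs Yilmaz: Yilmaz wins 11–2.
Ferraro vs Dube: Ferraro is ranked higher on 1+3 = 4 ballots, Dube on 9. Dube wins 9–4.
Ferraro vs Yilmaz: Ferraro preferred on 1+2 = 3 ballots; Yilmaz wins 10–3.
Dube–Yilmaz: Yilmaz 11–2.
Varga loses to every other candidate — it is the Condorcet loser.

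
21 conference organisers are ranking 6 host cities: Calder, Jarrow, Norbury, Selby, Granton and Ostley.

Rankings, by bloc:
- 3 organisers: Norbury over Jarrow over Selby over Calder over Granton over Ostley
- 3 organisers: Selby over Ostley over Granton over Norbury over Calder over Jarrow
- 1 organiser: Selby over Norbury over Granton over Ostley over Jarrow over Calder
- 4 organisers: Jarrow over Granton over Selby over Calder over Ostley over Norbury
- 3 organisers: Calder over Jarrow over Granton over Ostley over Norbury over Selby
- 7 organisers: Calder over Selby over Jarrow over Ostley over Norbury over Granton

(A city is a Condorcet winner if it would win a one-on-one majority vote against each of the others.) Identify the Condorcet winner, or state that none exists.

Selby

Check each pair by majority over 21 ballots:
Calder vs Jarrow: 3+3+7 = 13 for Calder, 8 for Jarrow — Calder by 13–8.
Calder vs Norbury: 4+3+7 = 14 for Calder, 7 for Norbury — Calder by 14–7.
Calder vs Selby: Calder is ranked higher on 3+7 = 10 ballots, Selby on 11. Selby wins 11–10.
Calder vs Granton: Calder preferred on 3+3+7 = 13 ballots; Calder wins 13–8.
Calder vs Ostley: 17 to 4, Calder.
Jarrow vs Norbury: 4+3+7 = 14 for Jarrow, 7 for Norbury — Jarrow by 14–7.
Jarrow vs Selby: Jarrow is ranked higher on 3+4+3 = 10 ballots, Selby on 11. Selby wins 11–10.
Jarrow vs Granton: Jarrow is ranked higher on 3+4+3+7 = 17 ballots, Granton on 4. Jarrow wins 17–4.
Jarrow vs Ostley: 3+4+3+7 = 17 for Jarrow, 4 for Ostley — Jarrow by 17–4.
Norbury vs Selby: 3+3 = 6 for Norbury, 15 for Selby — Selby by 15–6.
Norbury vs Granton: 11 to 10, Norbury.
Norbury vs Ostley: 3+1 = 4 for Norbury, 17 for Ostley — Ostley by 17–4.
Selby vs Granton: Selby preferred on 3+3+1+7 = 14 ballots; Selby wins 14–7.
Selby vs Ostley: Selby preferred on 3+3+1+4+7 = 18 ballots; Selby wins 18–3.
Granton vs Ostley: Granton preferred on 3+1+4+3 = 11 ballots; Granton wins 11–10.
Only Selby has no losses; Selby is the Condorcet winner.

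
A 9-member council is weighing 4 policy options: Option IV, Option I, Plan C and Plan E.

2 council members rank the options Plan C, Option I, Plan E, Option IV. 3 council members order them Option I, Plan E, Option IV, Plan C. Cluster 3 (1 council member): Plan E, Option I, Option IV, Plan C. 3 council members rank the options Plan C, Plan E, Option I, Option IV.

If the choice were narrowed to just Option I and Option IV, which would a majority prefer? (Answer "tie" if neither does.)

Ballots ranking Option I above Option IV: 2 + 3 + 1 + 3 = 9.
Ballots ranking Option IV above Option I: 9 − 9 = 0.
Option I wins the head-to-head 9–0.

Option I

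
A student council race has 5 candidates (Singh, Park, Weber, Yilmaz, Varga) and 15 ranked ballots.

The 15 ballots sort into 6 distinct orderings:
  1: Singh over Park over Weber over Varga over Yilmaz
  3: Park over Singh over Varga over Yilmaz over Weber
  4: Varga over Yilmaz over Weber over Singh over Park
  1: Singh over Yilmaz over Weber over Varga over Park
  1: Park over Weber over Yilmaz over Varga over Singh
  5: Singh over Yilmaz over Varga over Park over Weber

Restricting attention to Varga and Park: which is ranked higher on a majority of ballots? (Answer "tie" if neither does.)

Varga

Ballots ranking Varga above Park: 4 + 1 + 5 = 10.
Ballots ranking Park above Varga: 15 − 10 = 5.
Varga wins the head-to-head 10–5.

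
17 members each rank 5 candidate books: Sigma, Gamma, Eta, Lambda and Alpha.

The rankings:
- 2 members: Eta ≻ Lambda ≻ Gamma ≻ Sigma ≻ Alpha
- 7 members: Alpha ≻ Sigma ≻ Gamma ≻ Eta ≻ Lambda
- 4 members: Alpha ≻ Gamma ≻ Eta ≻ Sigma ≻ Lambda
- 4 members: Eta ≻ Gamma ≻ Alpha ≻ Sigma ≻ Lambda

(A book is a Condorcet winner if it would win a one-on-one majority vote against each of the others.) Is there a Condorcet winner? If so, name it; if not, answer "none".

Head-to-head results (17 members):
Sigma vs Gamma: 7 for Sigma, 10 for Gamma — Gamma by 10–7.
Sigma vs Eta: Sigma preferred on 7 ballots; Eta wins 10–7.
Sigma vs Lambda: Sigma is ranked higher on 7+4+4 = 15 ballots, Lambda on 2. Sigma wins 15–2.
Sigma vs Alpha: 2 to 15, Alpha.
Gamma vs Eta: Gamma is ranked higher on 7+4 = 11 ballots, Eta on 6. Gamma wins 11–6.
Gamma vs Lambda: 7+4+4 = 15 for Gamma, 2 for Lambda — Gamma by 15–2.
Gamma vs Alpha: 6 to 11, Alpha.
Eta vs Lambda: 2+7+4+4 = 17 for Eta, 0 for Lambda — Eta by 17–0.
Eta vs Alpha: Eta is ranked higher on 2+4 = 6 ballots, Alpha on 11. Alpha wins 11–6.
Lambda vs Alpha: Lambda is ranked higher on 2 ballots, Alpha on 15. Alpha wins 15–2.
Alpha beats each of Sigma, Gamma, Eta, Lambda — Alpha is the Condorcet winner.

Alpha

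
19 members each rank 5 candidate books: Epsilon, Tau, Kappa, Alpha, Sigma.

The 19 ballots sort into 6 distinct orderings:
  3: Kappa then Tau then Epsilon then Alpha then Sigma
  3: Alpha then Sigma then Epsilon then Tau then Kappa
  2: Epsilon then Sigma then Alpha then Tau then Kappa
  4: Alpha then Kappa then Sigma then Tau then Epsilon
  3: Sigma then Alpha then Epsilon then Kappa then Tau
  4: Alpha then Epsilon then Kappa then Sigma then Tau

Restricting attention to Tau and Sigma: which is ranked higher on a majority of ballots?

Sigma

Ballots ranking Tau above Sigma: 3.
Ballots ranking Sigma above Tau: 19 − 3 = 16.
Sigma wins the head-to-head 16–3.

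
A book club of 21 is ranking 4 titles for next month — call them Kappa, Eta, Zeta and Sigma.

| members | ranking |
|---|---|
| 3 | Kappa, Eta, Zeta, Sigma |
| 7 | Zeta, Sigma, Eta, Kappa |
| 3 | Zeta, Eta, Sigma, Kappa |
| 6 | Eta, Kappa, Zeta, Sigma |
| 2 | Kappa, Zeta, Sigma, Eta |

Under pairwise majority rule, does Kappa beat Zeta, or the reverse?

Kappa

Ballots ranking Kappa above Zeta: 3 + 6 + 2 = 11.
Ballots ranking Zeta above Kappa: 21 − 11 = 10.
Kappa wins the head-to-head 11–10.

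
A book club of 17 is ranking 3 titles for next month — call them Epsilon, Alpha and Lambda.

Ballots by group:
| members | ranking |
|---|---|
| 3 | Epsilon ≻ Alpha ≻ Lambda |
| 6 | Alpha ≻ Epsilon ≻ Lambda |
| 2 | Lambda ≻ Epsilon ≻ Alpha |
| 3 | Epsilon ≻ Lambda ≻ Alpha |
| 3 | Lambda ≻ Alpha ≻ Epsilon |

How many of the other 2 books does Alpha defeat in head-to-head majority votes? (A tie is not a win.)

Alpha against each rival (17 members):
Alpha vs Epsilon: Alpha, 9–8.
Alpha–Lambda: Alpha 9–8.
Alpha beats Epsilon, Lambda — 2 pairwise wins.

2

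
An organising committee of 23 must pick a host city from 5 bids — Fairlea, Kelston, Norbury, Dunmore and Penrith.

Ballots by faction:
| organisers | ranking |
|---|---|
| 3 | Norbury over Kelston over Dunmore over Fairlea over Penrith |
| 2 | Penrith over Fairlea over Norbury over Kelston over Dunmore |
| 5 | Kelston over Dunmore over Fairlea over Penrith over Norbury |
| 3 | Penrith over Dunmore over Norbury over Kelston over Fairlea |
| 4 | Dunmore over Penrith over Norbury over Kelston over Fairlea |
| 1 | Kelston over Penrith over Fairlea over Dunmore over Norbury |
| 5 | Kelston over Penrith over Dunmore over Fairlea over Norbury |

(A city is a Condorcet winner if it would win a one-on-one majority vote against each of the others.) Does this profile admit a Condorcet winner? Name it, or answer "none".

none

Check each pair by majority over 23 ballots:
Fairlea vs Kelston: 2 to 21, Kelston.
Fairlea vs Norbury: Fairlea preferred on 2+5+1+5 = 13 ballots; Fairlea wins 13–10.
Fairlea vs Dunmore: 3 to 20, Dunmore.
Fairlea vs Penrith: 3+5 = 8 for Fairlea, 15 for Penrith — Penrith by 15–8.
Kelston vs Norbury: 5+1+5 = 11 for Kelston, 12 for Norbury — Norbury by 12–11.
Kelston vs Dunmore: 16 to 7, Kelston.
Kelston vs Penrith: 14 to 9, Kelston.
Norbury vs Dunmore: Norbury is ranked higher on 3+2 = 5 ballots, Dunmore on 18. Dunmore wins 18–5.
Norbury vs Penrith: 3 to 20, Penrith.
Dunmore vs Penrith: 3+5+4 = 12 for Dunmore, 11 for Penrith — Dunmore by 12–11.
No city is unbeaten: Fairlea loses to Kelston; Kelston loses to Norbury; Norbury loses to Fairlea; Dunmore loses to Kelston; Penrith loses to Kelston. In particular Fairlea > Norbury > Kelston > Fairlea is a majority cycle — no Condorcet winner exists.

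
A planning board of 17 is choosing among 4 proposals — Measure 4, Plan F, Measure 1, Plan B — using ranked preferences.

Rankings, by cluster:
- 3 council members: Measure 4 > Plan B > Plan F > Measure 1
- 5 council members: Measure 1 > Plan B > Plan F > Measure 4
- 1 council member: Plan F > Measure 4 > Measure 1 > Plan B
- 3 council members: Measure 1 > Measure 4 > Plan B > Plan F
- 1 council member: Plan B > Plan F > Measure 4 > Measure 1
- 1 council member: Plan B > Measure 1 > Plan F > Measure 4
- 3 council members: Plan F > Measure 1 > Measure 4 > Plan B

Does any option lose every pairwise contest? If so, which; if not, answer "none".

Pairwise majorities:
Measure 4–Plan F: Plan F 11–6.
Measure 4 vs Measure 1: Measure 4 is ranked higher on 3+1+1 = 5 ballots, Measure 1 on 12. Measure 1 wins 12–5.
Measure 4 vs Plan B: Measure 4 wins 10–7.
Plan F vs Measure 1: 3+1+1+3 = 8 for Plan F, 9 for Measure 1 — Measure 1 by 9–8.
Plan F vs Plan B: Plan B, 13–4.
Measure 1–Plan B: Measure 1 12–5.
No option is winless: Measure 4 beats Plan B; Plan F beats Measure 4; Measure 1 beats Measure 4; Plan B beats Plan F. There is no Condorcet loser.

none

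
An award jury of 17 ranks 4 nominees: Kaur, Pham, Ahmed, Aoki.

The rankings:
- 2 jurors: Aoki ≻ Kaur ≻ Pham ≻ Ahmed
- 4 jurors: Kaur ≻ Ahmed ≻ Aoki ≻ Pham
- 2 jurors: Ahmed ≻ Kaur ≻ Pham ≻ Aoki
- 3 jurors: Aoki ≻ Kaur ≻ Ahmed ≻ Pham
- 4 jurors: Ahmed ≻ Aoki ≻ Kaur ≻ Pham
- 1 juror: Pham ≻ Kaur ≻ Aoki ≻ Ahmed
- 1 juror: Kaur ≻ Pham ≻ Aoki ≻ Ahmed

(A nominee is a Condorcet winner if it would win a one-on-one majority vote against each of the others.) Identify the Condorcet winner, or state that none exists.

Pairwise majorities:
Kaur vs Pham: Kaur wins 16–1.
Kaur vs Ahmed: Kaur wins 11–6.
Kaur–Aoki: Aoki 9–8.
Pham–Ahmed: Ahmed 13–4.
Pham vs Aoki: Aoki, 13–4.
Ahmed vs Aoki: Ahmed wins 10–7.
Each nominee drops at least one matchup (Kaur loses to Aoki; Pham loses to Kaur; Ahmed loses to Kaur; Aoki loses to Ahmed); the cycle Kaur → Ahmed → Aoki → Kaur rules out a Condorcet winner.

none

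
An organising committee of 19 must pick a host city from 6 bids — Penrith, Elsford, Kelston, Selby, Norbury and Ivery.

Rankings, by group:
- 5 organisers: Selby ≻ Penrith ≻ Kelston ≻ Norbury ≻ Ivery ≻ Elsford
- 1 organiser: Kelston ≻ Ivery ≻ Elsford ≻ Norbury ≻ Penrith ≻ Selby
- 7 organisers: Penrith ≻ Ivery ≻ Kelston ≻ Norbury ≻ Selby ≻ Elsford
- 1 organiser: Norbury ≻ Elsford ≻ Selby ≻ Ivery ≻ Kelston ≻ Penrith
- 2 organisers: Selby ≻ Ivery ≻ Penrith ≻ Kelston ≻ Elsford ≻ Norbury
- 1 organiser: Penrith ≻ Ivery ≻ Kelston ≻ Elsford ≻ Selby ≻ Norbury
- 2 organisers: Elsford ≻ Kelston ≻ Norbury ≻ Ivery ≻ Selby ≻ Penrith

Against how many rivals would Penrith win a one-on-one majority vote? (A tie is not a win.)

4

Penrith against each rival (19 organisers):
Penrith vs Elsford: 15 to 4, Penrith.
Penrith vs Kelston: 5+7+2+1 = 15 for Penrith, 4 for Kelston — Penrith by 15–4.
Penrith vs Selby: Selby wins 10–9.
Penrith vs Norbury: Penrith is ranked higher on 5+7+2+1 = 15 ballots, Norbury on 4. Penrith wins 15–4.
Penrith vs Ivery: 5+7+1 = 13 for Penrith, 6 for Ivery — Penrith by 13–6.
Penrith beats Elsford, Kelston, Norbury, Ivery; loses to Selby — 4 pairwise wins.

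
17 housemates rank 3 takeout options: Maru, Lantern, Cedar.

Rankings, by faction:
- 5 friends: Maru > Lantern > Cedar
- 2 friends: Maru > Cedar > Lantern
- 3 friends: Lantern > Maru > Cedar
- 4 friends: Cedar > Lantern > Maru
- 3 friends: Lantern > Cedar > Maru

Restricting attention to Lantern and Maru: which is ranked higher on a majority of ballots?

Ballots ranking Lantern above Maru: 3 + 4 + 3 = 10.
Ballots ranking Maru above Lantern: 17 − 10 = 7.
Lantern wins the head-to-head 10–7.

Lantern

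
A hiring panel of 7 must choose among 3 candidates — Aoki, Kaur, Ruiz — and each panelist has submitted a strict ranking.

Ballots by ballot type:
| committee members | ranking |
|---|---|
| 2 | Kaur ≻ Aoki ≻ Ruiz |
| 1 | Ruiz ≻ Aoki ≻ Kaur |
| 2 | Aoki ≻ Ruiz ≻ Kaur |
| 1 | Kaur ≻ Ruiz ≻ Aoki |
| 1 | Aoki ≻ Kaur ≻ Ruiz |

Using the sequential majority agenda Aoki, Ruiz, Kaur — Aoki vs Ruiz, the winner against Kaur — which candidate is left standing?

Round 1: Aoki vs Ruiz — 5–2, Aoki advances.
Round 2: Aoki vs Kaur — 4–3, Aoki advances.
The agenda winner is Aoki.

Aoki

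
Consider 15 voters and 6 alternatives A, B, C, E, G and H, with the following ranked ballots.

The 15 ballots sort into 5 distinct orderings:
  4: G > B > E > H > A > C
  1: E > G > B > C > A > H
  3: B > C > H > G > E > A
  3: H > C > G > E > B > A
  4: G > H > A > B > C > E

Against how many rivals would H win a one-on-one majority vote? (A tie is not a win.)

3

H against each rival (15 voters):
H vs A: 4+3+3+4 = 14 for H, 1 for A — H by 14–1.
H vs B: 3+4 = 7 for H, 8 for B — B by 8–7.
H vs C: H is ranked higher on 4+3+4 = 11 ballots, C on 4. H wins 11–4.
H vs E: H wins 10–5.
H vs G: 6 to 9, G.
H beats A, C, E; loses to B, G — 3 pairwise wins.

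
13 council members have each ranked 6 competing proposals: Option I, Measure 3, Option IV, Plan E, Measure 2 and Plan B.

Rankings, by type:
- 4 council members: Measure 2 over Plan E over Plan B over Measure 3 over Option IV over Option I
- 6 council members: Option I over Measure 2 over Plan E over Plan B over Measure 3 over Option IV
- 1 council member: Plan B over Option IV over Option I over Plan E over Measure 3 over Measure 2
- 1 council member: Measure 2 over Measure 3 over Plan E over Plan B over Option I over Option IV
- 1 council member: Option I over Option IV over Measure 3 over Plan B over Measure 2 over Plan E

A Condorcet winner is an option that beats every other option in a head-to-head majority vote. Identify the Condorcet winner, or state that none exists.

Pairwise majorities:
Option I vs Measure 3: 8 to 5, Option I.
Option I vs Option IV: 6+1+1 = 8 for Option I, 5 for Option IV — Option I by 8–5.
Option I vs Plan E: Option I preferred on 6+1+1 = 8 ballots; Option I wins 8–5.
Option I vs Measure 2: 6+1+1 = 8 for Option I, 5 for Measure 2 — Option I by 8–5.
Option I vs Plan B: 7 to 6, Option I.
Measure 3 vs Option IV: 4+6+1 = 11 for Measure 3, 2 for Option IV — Measure 3 by 11–2.
Measure 3 vs Plan E: 2 to 11, Plan E.
Measure 3 vs Measure 2: Measure 3 is ranked higher on 1+1 = 2 ballots, Measure 2 on 11. Measure 2 wins 11–2.
Measure 3 vs Plan B: Measure 3 preferred on 1+1 = 2 ballots; Plan B wins 11–2.
Option IV vs Plan E: 1+1 = 2 for Option IV, 11 for Plan E — Plan E by 11–2.
Option IV vs Measure 2: Option IV preferred on 1+1 = 2 ballots; Measure 2 wins 11–2.
Option IV vs Plan B: 1 to 12, Plan B.
Plan E vs Measure 2: 1 to 12, Measure 2.
Plan E vs Plan B: Plan E is ranked higher on 4+6+1 = 11 ballots, Plan B on 2. Plan E wins 11–2.
Measure 2 vs Plan B: Measure 2 is ranked higher on 4+6+1 = 11 ballots, Plan B on 2. Measure 2 wins 11–2.
Option I defeats every rival head-to-head and is the Condorcet winner.

Option I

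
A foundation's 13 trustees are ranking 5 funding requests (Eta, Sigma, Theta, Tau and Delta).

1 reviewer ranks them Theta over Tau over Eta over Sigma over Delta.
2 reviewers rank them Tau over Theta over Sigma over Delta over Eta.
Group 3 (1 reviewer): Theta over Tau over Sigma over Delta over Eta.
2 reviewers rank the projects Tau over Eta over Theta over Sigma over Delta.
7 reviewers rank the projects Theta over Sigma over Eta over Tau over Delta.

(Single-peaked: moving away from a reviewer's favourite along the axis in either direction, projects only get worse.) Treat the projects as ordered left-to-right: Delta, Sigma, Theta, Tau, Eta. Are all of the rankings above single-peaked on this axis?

no

Axis positions: Delta=1, Sigma=2, Theta=3, Tau=4, Eta=5.
Group 1 (peak Theta at position 3): ranking walks positions 3-4-5-2-1, expanding outward from the peak — single-peaked.
Group 2 (peak Tau at position 4): ranking walks positions 4-3-2-1-5, expanding outward from the peak — single-peaked.
Group 3 (peak Theta at position 3): ranking walks positions 3-4-2-1-5, expanding outward from the peak — single-peaked.
Group 4 (peak Tau at position 4): ranking walks positions 4-5-3-2-1, expanding outward from the peak — single-peaked.
Group 5: ranking walks positions 3-2-5-4-1; Eta is ranked above Tau even though Tau lies between Eta and the peak Theta on the axis — preferences dip and rise again. Not single-peaked.
Group 5 violates single-peakedness, so the profile is not single-peaked on this axis.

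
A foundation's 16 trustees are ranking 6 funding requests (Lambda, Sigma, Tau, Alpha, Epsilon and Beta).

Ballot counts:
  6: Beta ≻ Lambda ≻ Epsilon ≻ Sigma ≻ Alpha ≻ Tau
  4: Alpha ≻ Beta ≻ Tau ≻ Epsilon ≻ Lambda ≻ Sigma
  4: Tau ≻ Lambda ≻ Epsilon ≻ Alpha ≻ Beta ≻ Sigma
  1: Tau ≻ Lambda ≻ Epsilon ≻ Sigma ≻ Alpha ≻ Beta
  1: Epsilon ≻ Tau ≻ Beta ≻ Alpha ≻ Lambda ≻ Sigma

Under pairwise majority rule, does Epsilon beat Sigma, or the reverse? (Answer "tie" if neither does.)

Epsilon

Ballots ranking Epsilon above Sigma: 6 + 4 + 4 + 1 + 1 = 16.
Ballots ranking Sigma above Epsilon: 16 − 16 = 0.
Epsilon wins the head-to-head 16–0.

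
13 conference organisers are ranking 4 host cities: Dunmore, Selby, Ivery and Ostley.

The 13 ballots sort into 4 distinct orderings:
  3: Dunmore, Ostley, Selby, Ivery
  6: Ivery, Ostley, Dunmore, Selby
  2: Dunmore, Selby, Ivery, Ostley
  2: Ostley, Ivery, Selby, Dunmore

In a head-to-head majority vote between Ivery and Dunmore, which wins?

Ivery

Ballots ranking Ivery above Dunmore: 6 + 2 = 8.
Ballots ranking Dunmore above Ivery: 13 − 8 = 5.
Ivery wins the head-to-head 8–5.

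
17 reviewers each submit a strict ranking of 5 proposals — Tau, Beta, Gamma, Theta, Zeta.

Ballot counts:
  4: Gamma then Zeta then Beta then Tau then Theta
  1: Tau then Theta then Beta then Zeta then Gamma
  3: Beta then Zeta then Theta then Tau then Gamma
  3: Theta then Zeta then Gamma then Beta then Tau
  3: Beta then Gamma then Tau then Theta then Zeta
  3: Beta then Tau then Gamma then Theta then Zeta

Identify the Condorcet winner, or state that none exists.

Beta

Head-to-head results (17 reviewers):
Tau vs Beta: Beta wins 16–1.
Tau vs Gamma: Gamma wins 10–7.
Tau vs Theta: Tau, 11–6.
Tau vs Zeta: Zeta, 10–7.
Beta–Gamma: Beta 10–7.
Beta vs Theta: Beta wins 13–4.
Beta–Zeta: Beta 10–7.
Gamma vs Theta: Gamma, 10–7.
Gamma vs Zeta: Gamma, 10–7.
Theta–Zeta: Theta 10–7.
Only Beta has no losses; Beta is the Condorcet winner.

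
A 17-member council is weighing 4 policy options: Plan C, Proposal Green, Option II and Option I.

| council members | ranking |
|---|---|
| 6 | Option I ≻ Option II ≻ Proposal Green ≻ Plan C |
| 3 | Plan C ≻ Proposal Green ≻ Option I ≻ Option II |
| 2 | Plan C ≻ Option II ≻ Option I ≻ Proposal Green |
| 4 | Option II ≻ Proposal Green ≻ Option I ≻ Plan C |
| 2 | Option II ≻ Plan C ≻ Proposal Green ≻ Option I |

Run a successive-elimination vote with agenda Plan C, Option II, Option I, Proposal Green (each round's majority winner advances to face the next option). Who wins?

Proposal Green

Round 1: Plan C vs Option II — 5–12, Option II advances.
Round 2: Option II vs Option I — 8–9, Option I advances.
Round 3: Option I vs Proposal Green — 8–9, Proposal Green advances.
The agenda winner is Proposal Green.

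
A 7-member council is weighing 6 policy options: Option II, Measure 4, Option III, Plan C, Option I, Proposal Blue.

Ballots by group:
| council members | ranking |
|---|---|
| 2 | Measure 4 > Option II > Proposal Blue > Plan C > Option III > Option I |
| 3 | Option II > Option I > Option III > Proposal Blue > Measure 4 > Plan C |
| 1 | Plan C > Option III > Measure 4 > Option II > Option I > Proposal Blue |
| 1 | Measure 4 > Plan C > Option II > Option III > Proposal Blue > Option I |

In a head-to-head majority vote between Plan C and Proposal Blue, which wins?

Ballots ranking Plan C above Proposal Blue: 1 + 1 = 2.
Ballots ranking Proposal Blue above Plan C: 7 − 2 = 5.
Proposal Blue wins the head-to-head 5–2.

Proposal Blue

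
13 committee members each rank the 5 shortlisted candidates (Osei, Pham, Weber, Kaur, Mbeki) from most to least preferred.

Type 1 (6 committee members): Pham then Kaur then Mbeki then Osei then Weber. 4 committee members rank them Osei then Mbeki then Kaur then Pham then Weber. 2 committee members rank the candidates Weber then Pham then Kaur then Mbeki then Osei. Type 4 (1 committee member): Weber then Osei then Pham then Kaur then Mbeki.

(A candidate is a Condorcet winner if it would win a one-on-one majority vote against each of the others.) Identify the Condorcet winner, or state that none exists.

Pham

Head-to-head results (13 committee members):
Osei vs Pham: Pham, 8–5.
Osei–Weber: Osei 10–3.
Osei vs Kaur: Kaur wins 8–5.
Osei–Mbeki: Mbeki 8–5.
Pham vs Weber: Pham wins 10–3.
Pham–Kaur: Pham 9–4.
Pham vs Mbeki: Pham wins 9–4.
Weber vs Kaur: Kaur, 10–3.
Weber–Mbeki: Mbeki 10–3.
Kaur vs Mbeki: Kaur, 9–4.
Pham defeats every rival head-to-head and is the Condorcet winner.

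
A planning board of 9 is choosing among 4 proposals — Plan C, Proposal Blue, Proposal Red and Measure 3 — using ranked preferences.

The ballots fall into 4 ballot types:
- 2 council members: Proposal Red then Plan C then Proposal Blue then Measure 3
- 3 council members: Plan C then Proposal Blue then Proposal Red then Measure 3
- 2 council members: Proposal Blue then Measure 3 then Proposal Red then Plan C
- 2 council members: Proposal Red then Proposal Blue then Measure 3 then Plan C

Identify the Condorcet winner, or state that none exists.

none

Pairwise majorities:
Plan C vs Proposal Blue: 5 to 4, Plan C.
Plan C vs Proposal Red: Proposal Red, 6–3.
Plan C vs Measure 3: 5 to 4, Plan C.
Proposal Blue vs Proposal Red: 3+2 = 5 for Proposal Blue, 4 for Proposal Red — Proposal Blue by 5–4.
Proposal Blue vs Measure 3: 9 to 0, Proposal Blue.
Proposal Red vs Measure 3: 2+3+2 = 7 for Proposal Red, 2 for Measure 3 — Proposal Red by 7–2.
Every option loses at least once (Plan C loses to Proposal Red; Proposal Blue loses to Plan C; Proposal Red loses to Proposal Blue; Measure 3 loses to Plan C). The majority relation contains the cycle Plan C > Proposal Blue > Proposal Red > Plan C, so there is no Condorcet winner.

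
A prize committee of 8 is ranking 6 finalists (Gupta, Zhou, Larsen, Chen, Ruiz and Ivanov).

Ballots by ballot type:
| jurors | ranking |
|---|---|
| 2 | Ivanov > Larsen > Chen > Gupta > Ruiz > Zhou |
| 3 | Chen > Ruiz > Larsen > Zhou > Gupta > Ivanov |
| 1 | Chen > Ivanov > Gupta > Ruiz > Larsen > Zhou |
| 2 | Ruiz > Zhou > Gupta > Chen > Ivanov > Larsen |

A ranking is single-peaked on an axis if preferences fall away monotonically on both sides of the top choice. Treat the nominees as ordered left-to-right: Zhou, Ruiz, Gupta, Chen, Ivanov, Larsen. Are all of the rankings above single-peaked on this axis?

no

Axis positions: Zhou=1, Ruiz=2, Gupta=3, Chen=4, Ivanov=5, Larsen=6.
Ballot type 1 (peak Ivanov at position 5): ranking walks positions 5-6-4-3-2-1, expanding outward from the peak — single-peaked.
Ballot type 2: ranking walks positions 4-2-6-1-3-5; Ruiz is ranked above Gupta even though Gupta lies between Ruiz and the peak Chen on the axis — preferences dip and rise again. Not single-peaked.
Ballot type 3 (peak Chen at position 4): ranking walks positions 4-5-3-2-6-1, expanding outward from the peak — single-peaked.
Ballot type 4 (peak Ruiz at position 2): ranking walks positions 2-1-3-4-5-6, expanding outward from the peak — single-peaked.
Ballot type 2 violates single-peakedness, so the profile is not single-peaked on this axis.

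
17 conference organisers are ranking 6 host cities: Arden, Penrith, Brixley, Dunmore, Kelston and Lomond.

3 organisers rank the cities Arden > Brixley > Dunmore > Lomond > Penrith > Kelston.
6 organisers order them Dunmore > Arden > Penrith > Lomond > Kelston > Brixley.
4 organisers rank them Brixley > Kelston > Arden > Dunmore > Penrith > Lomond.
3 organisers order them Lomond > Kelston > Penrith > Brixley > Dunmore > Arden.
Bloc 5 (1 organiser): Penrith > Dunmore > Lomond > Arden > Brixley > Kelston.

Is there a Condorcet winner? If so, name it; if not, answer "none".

none

Head-to-head results (17 organisers):
Arden vs Penrith: Arden, 13–4.
Arden vs Brixley: Arden wins 10–7.
Arden–Dunmore: Dunmore 10–7.
Arden vs Kelston: Arden, 10–7.
Arden vs Lomond: Arden wins 13–4.
Penrith–Brixley: Penrith 10–7.
Penrith–Dunmore: Dunmore 13–4.
Penrith vs Kelston: Penrith, 10–7.
Penrith–Lomond: Penrith 11–6.
Brixley vs Dunmore: Brixley, 10–7.
Brixley–Kelston: Kelston 9–8.
Brixley vs Lomond: Lomond, 10–7.
Dunmore–Kelston: Dunmore 10–7.
Dunmore vs Lomond: Dunmore, 14–3.
Kelston vs Lomond: Lomond wins 13–4.
No city is unbeaten: Arden loses to Dunmore; Penrith loses to Arden; Brixley loses to Arden; Dunmore loses to Brixley; Kelston loses to Arden; Lomond loses to Arden. In particular Arden > Brixley > Dunmore > Arden is a majority cycle — no Condorcet winner exists.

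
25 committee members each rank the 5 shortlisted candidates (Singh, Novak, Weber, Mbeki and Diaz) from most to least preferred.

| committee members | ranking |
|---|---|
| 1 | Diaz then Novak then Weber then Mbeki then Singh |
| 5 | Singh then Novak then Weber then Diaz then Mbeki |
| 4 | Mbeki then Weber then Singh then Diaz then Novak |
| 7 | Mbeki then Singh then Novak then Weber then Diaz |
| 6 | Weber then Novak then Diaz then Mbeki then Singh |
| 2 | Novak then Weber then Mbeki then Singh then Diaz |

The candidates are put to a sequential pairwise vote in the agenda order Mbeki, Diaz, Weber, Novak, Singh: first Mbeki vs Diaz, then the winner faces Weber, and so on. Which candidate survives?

Singh

Round 1: Mbeki vs Diaz — 13–12, Mbeki advances.
Round 2: Mbeki vs Weber — 11–14, Weber advances.
Round 3: Weber vs Novak — 10–15, Novak advances.
Round 4: Novak vs Singh — 9–16, Singh advances.
Singh survives the agenda.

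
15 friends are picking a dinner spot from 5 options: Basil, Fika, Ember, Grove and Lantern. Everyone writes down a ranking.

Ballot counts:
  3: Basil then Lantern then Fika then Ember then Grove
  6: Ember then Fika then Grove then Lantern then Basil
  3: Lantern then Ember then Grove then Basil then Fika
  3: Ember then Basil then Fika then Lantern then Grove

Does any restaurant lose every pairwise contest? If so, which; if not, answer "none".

none

Pairwise majorities:
Basil vs Fika: Basil, 9–6.
Basil vs Ember: 3 for Basil, 12 for Ember — Ember by 12–3.
Basil–Grove: Grove 9–6.
Basil vs Lantern: Lantern, 9–6.
Fika vs Ember: Ember wins 12–3.
Fika vs Grove: 3+6+3 = 12 for Fika, 3 for Grove — Fika by 12–3.
Fika vs Lantern: Fika is ranked higher on 6+3 = 9 ballots, Lantern on 6. Fika wins 9–6.
Ember vs Grove: Ember, 15–0.
Ember–Lantern: Ember 9–6.
Grove–Lantern: Lantern 9–6.
Every restaurant wins at least one matchup (Basil beats Fika; Fika beats Grove; Ember beats Basil; Grove beats Basil; Lantern beats Basil), so there is no Condorcet loser.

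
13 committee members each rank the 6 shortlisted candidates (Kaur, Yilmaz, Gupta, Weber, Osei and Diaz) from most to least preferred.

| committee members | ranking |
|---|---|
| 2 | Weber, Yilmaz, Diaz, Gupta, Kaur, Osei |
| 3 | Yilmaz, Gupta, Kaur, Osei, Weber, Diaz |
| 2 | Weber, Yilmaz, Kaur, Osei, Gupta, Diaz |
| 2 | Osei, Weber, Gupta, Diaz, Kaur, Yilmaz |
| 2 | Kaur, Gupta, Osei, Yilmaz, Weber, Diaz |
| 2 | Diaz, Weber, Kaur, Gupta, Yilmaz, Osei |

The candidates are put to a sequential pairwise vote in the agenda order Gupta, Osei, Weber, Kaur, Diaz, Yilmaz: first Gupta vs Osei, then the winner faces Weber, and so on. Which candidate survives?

Round 1: Gupta vs Osei — 9–4, Gupta advances.
Round 2: Gupta vs Weber — 5–8, Weber advances.
Round 3: Weber vs Kaur — 8–5, Weber advances.
Round 4: Weber vs Diaz — 11–2, Weber advances.
Round 5: Weber vs Yilmaz — 8–5, Weber advances.
Weber survives the agenda.

Weber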